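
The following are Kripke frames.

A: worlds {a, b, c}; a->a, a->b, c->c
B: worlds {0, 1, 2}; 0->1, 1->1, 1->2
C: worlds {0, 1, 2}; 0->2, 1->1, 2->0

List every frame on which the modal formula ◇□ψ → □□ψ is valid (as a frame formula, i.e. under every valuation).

C

Frame correspondent (Sahlqvist): ∀x ∀y ∀z ((xRy ∧ xR²z) → ∃w (yRw ∧ z = w)) — i.e. a generalized confluence (Geach) condition.
A: fails — aRb, aR²a but no w with bRw and a=w.
B: fails — 1R2, 1R²1 but no w with 2Rw and 1=w.
C: holds.
Valid on: C.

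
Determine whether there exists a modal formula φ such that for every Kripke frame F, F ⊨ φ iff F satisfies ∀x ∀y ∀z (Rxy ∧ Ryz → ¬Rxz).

Not modally definable

Modal frame validity is preserved under surjective bounded morphisms.
The 3-cycle (worlds 0,1,2 with 0→1→2→0) is intransitive. Mapping every world to a single reflexive point • is a surjective bounded morphism; the reflexive point is not intransitive (R••∧R•• but R••).
So the class is not modally definable.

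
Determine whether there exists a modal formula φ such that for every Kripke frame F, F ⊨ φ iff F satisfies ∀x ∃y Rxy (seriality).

Yes, by □r → ◇r

This is a Sahlqvist condition; the D axiom □r → ◇r defines it.
Suppose □r→◇r is valid. At any x set V(r)=W. Then □r at x, so ◇r at x, so x has a successor.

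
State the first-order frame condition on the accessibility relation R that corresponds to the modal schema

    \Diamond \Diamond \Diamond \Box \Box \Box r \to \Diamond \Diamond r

This is a Sahlqvist (Geach-type) schema ◇^3□^3r → □^0◇^2r.
First-order correspondent: \forall x \forall y (x R^3 y \to \exists w (y R^3 w \wedge x R^2 w)).

\forall x \forall y (x R^3 y \to \exists w (y R^3 w \wedge x R^2 w))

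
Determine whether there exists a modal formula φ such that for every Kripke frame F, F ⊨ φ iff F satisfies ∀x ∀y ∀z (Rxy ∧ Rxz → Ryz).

Yes — defined by ◇r → □◇r

The condition is the Euclidean property. A defining modal formula is ◇r → □◇r.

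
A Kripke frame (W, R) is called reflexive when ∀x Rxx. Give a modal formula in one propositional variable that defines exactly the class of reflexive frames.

□r → r

This is reflexivity; the standard corresponding axiom is T: □r → r.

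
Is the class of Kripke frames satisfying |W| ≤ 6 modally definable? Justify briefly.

No

Any modally definable frame class is closed under disjoint unions.
Any modal formula valid on each of 7 disjoint one-world frames is valid on their disjoint union (validity is preserved under disjoint unions). Each one-world frame has |W|=1≤6, but the union has |W|=7.
Hence having at most 6 worlds is not modally definable.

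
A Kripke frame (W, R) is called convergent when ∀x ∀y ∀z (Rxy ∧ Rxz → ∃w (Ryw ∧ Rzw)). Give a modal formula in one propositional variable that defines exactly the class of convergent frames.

◇□r → □◇r

The condition is convergence. The .2 schema ◇□r → □◇r defines it.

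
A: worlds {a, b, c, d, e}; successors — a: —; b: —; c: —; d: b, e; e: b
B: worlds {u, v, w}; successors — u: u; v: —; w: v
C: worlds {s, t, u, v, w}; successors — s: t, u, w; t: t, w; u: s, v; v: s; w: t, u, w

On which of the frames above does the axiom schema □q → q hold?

The schema corresponds to reflexivity: ∀x Rxx.
A: fails — world a does not see itself.
B: fails — world v does not see itself.
C: fails — world s does not see itself.
Valid on no frame.

none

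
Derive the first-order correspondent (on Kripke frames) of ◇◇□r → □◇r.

∀x ∀y ∀z ((xR²y ∧ xRz) → ∃w (yRw ∧ zRw))

This is a Sahlqvist (Geach-type) schema ◇^2□^1r → □^1◇^1r.
Minimal-valuation argument: fix x; take any y with xR^2y and any z with xR^1z. Set V(r) to the set of worlds R-reachable from y in exactly 1 step. Then □^1r holds at y, so the antecedent holds at x; validity forces ◇^1r at z, giving a w with zR^1w and yR^1w.
First-order correspondent: ∀x ∀y ∀z ((xR²y ∧ xRz) → ∃w (yRw ∧ zRw)).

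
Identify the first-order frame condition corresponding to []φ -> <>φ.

seriality: forall x exists y Rxy

Suppose □φ→◇φ is valid. At any x set V(φ)=W. Then □φ at x, so ◇φ at x, so x has a successor.
Conversely, on a frame with seriality the schema holds at every world under every valuation.
Frame condition: forall x exists y Rxy.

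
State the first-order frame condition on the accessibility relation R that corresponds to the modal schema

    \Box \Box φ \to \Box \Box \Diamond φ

\forall x \forall z (x R^2 z \to \exists w (x R^2 w \wedge zRw))

This is a Sahlqvist (Geach-type) schema ◇^0□^2φ → □^2◇^1φ.
Minimal-valuation argument: fix x; take any y with xR^0y and any z with xR^2z. Set V(φ) to the set of worlds R-reachable from y in exactly 2 steps. Then □^2φ holds at y, so the antecedent holds at x; validity forces ◇^1φ at z, giving a w with zR^1w and yR^2w.
First-order correspondent: \forall x \forall z (x R^2 z \to \exists w (x R^2 w \wedge zRw)).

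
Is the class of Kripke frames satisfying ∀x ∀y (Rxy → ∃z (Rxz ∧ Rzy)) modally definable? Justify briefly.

This is a Sahlqvist condition; the C4 axiom □□q → □q defines it.

Definable; □□q → □q defines it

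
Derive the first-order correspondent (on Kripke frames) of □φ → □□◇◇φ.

This is a Sahlqvist (Geach-type) schema ◇^0□^1φ → □^2◇^2φ.
Minimal-valuation argument: fix x; take any y with xR^0y and any z with xR^2z. Set V(φ) to the set of worlds R-reachable from y in exactly 1 step. Then □^1φ holds at y, so the antecedent holds at x; validity forces ◇^2φ at z, giving a w with zR^2w and yR^1w.
First-order correspondent: ∀x ∀z (xR²z → ∃w (xRw ∧ zR²w)).

∀x ∀z (xR²z → ∃w (xRw ∧ zR²w))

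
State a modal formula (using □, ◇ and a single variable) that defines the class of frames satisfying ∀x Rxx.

□ψ → ψ

A defining formula is □ψ → ψ (the T axiom).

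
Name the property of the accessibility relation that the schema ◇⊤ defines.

◇⊤ holds at w iff w has a successor, so frame-validity of ◇⊤ is exactly seriality. Equivalently via □A → ◇A:
Suppose □A→◇A is valid. At any x set V(A)=W. Then □A at x, so ◇A at x, so x has a successor.
Conversely, any frame satisfying ∀x ∃y Rxy validates the schema.
Frame condition: ∀x ∃y Rxy.

seriality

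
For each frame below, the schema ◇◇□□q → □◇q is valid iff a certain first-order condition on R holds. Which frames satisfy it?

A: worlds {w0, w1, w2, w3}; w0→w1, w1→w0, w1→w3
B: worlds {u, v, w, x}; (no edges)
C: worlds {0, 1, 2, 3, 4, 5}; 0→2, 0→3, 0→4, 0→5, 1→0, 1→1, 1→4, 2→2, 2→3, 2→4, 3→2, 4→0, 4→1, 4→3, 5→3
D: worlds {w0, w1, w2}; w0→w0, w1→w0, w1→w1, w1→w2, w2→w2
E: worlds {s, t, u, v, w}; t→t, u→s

B, E

The schema corresponds to a generalized confluence (Geach) condition: ∀x ∀y ∀z ((xR²y ∧ xRz) → ∃w (yR²w ∧ zRw)).
A: fails — w0R²w3, w0Rw1 but no w with w3R²w and w1Rw.
B: satisfies the condition.
C: fails — 1R²5, 1R1 but no w with 5R²w and 1Rw.
D: fails — w1R²w0, w1Rw2 but no w with w0R²w and w2Rw.
E: satisfies the condition.
Valid on: B, E.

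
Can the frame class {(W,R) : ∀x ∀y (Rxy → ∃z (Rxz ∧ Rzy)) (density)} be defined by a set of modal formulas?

This is a Sahlqvist condition; the C4 axiom □□q → □q defines it.

Definable; □□q → □q defines it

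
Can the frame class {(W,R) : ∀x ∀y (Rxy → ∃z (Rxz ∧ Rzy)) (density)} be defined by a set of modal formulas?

This is a Sahlqvist condition; the C4 axiom □□q → □q defines it.

Definable; □□q → □q defines it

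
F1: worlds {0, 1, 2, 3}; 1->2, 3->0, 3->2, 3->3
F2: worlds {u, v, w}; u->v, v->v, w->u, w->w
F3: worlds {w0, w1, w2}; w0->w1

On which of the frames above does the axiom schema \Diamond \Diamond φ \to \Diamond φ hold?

Frame correspondent (Sahlqvist): \forall x \forall y \forall z (Rxy \wedge Ryz \to Rxz) — i.e. transitivity.
F1: condition met.
F2: fails — Rwu and Ruv but not Rwv.
F3: condition met.

F1, F3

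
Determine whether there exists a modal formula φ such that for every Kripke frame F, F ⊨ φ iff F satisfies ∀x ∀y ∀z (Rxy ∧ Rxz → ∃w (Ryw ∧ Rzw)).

Yes, by ◇□q → □◇q

This is a Sahlqvist condition; the .2 axiom ◇□q → □◇q defines it.
Suppose ◇□q→□◇q is valid. Take Rxy, Rxz and set V(q)={w : Ryw}. Then □q at y so ◇□q at x, so □◇q at x, so ◇q at z, giving w with Rzw and Ryw.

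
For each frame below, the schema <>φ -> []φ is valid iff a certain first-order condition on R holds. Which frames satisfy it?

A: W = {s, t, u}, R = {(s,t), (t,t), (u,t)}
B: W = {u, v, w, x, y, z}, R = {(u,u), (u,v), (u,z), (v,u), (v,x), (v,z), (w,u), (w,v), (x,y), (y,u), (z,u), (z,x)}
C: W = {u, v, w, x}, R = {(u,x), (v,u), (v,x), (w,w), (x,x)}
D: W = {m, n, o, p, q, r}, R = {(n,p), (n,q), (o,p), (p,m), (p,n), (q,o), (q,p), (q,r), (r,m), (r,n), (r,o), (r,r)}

The schema corresponds to partial functionality: forall x forall y forall z (Rxy & Rxz -> y = z).
A: holds.
B: fails — u sees both u and v.
C: fails — v sees both u and x.
D: fails — n sees both p and q.

A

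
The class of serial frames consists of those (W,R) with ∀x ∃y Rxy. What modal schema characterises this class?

The condition is seriality. The D schema □r → ◇r defines it.
Suppose □r→◇r is valid. At any x set V(r)=W. Then □r at x, so ◇r at x, so x has a successor.

□r → ◇r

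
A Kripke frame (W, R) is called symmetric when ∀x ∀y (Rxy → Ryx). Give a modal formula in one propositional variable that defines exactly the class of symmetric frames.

q → □◇q

A defining formula is q → □◇q (the B axiom).
Suppose q→□◇q is valid. Take Rxy and set V(q)={x}. Then q at x, so □◇q at x, so ◇q at y, so some z with Ryz has q; z=x, i.e. Ryx.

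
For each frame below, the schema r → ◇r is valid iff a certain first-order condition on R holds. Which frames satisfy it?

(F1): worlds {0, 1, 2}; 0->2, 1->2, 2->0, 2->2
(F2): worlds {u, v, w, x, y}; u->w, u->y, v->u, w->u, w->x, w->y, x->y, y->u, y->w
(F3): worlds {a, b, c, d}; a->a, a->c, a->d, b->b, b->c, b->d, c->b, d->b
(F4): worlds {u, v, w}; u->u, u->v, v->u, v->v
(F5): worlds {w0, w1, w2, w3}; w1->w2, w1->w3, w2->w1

The schema corresponds to reflexivity: ∀x Rxx.
(F1): fails — world 0 does not see itself.
(F2): fails — world u does not see itself.
(F3): fails — world c does not see itself.
(F4): fails — world w does not see itself.
(F5): fails — world w0 does not see itself.

none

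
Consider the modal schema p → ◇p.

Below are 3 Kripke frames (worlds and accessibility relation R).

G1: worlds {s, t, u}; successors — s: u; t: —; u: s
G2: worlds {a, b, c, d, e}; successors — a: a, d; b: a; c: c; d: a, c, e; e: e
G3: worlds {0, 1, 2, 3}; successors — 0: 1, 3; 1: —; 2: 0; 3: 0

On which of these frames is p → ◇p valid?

The schema corresponds to a generalized confluence (Geach) condition: ∀x ∃w (x = w ∧ xRw).
G1: fails — at s but no w with s=w and sRw.
G2: fails — at b but no w with b=w and bRw.
G3: fails — at 0 but no w with 0=w and 0Rw.
Valid on no frame.

none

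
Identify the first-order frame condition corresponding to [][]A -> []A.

This is the C4 axiom.
It corresponds to density: forall x forall y (Rxy -> exists z (Rxz & Rzy)).

Density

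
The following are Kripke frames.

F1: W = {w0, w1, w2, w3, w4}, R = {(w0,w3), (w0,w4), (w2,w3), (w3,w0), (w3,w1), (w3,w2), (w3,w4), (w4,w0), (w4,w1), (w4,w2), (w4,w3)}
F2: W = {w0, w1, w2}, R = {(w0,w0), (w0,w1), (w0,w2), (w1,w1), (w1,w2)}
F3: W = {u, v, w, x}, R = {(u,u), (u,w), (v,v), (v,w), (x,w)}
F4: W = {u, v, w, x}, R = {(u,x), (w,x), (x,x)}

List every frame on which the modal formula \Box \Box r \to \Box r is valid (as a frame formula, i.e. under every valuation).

F2, F4

Frame correspondent (Sahlqvist): \forall x \forall y (Rxy \to \exists z (Rxz \wedge Rzy)) — i.e. density.
F1: fails — Rw2w3 but no z with Rw2z and Rzw3.
F2: condition met.
F3: fails — Rxw but no z with Rxz and Rzw.
F4: condition met.
Valid on: F2, F4.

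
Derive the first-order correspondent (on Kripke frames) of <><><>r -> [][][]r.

forall x forall y forall z ((x R^3 y & x R^3 z) -> exists w (y = w & z = w))

This is a Sahlqvist (Geach-type) schema ◇^3□^0r → □^3◇^0r.
Minimal-valuation argument: fix x; take any y with xR^3y and any z with xR^3z. Set V(r) to the set of worlds R-reachable from y in exactly 0 steps. Then □^0r holds at y, so the antecedent holds at x; validity forces ◇^0r at z, giving a w with zR^0w and yR^0w.
First-order correspondent: forall x forall y forall z ((x R^3 y & x R^3 z) -> exists w (y = w & z = w)).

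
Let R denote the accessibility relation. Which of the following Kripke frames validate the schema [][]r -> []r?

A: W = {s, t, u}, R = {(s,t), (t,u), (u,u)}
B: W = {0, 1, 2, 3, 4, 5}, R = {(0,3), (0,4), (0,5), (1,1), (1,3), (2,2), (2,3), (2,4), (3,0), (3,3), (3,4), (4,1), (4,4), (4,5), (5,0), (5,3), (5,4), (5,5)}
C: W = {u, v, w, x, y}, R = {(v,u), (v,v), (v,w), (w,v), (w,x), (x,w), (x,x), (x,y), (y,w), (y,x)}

Frame correspondent (Sahlqvist): forall x forall y (Rxy -> exists z (Rxz & Rzy)) — i.e. density.
A: fails — Rst but no z with Rsz and Rzt.
B: condition met.
C: condition met.

B, C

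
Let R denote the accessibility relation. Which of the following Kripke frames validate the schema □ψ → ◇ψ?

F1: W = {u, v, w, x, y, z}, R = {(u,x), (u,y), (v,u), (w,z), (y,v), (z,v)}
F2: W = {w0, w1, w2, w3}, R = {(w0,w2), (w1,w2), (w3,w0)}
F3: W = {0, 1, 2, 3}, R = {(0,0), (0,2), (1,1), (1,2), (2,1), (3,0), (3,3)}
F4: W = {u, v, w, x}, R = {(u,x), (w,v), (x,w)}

F3

Frame correspondent (Sahlqvist): ∀x ∃y Rxy — i.e. seriality.
F1: fails — world x has no successor.
F2: fails — world w2 has no successor.
F3: satisfies the condition.
F4: fails — world v has no successor.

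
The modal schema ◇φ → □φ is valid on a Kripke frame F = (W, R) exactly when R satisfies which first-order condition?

partial functionality

Suppose ◇φ→□φ is valid. Take Rxy, Rxz and set V(φ)={y}. Then ◇φ at x, so □φ at x, so φ at z, i.e. z=y.
The converse is a direct semantic check.
Frame condition: ∀x ∀y ∀z (Rxy ∧ Rxz → y = z).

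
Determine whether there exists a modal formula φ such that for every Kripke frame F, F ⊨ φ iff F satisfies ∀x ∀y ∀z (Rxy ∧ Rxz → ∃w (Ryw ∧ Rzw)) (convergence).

Yes: it is convergence, defined by the .2 schema ◇□q → □◇q.
Suppose ◇□q→□◇q is valid. Take Rxy, Rxz and set V(q)={w : Ryw}. Then □q at y so ◇□q at x, so □◇q at x, so ◇q at z, giving w with Rzw and Ryw.

Definable; ◇□q → □◇q defines it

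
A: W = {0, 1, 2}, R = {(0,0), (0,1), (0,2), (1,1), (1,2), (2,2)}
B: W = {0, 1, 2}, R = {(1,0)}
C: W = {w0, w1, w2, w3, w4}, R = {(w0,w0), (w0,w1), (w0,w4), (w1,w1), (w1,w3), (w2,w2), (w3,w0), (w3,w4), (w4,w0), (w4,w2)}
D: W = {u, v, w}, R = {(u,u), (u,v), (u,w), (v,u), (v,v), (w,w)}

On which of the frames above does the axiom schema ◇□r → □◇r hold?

A

Frame correspondent (Sahlqvist): ∀x ∀y ∀z (Rxy ∧ Rxz → ∃w (Ryw ∧ Rzw)) — i.e. convergence.
A: satisfies the condition.
B: fails — R10 and R10 but 0 and 0 have no common successor.
C: fails — Rw0w4 and Rw0w1 but w4 and w1 have no common successor.
D: fails — Ruv and Ruw but v and w have no common successor.
Valid on: A.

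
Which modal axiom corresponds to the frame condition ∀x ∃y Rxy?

□s → ◇s

This is seriality; the standard corresponding axiom is D: □s → ◇s.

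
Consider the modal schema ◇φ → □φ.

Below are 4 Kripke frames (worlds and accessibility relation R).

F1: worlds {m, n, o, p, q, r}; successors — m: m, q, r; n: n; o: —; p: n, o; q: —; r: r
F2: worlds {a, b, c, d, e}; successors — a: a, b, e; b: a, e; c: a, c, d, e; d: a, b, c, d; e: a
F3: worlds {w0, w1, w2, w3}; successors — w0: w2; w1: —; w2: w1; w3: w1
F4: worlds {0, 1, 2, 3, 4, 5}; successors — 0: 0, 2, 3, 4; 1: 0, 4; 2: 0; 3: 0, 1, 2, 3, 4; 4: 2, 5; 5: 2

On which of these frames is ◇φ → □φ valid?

This is the axiom for partial functionality; its first-order frame correspondent is ∀x ∀y ∀z (Rxy ∧ Rxz → y = z).
F1: fails — m sees both m and q.
F2: fails — a sees both a and b.
F3: condition met.
F4: fails — 0 sees both 0 and 2.

F3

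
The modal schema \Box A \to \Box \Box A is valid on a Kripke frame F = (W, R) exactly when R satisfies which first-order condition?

transitivity: \forall x \forall y \forall z (Rxy \wedge Ryz \to Rxz)

Suppose □A→□□A is valid. Take Rxy, Ryz and set V(A)={w : Rxw}. Then □A at x, so □□A at x, so □A at y, so A at z, i.e. Rxz.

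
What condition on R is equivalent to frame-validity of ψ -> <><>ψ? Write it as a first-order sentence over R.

forall x exists w (x = w & x R^2 w)

This is a Sahlqvist (Geach-type) schema ◇^0□^0ψ → □^0◇^2ψ.
First-order correspondent: forall x exists w (x = w & x R^2 w).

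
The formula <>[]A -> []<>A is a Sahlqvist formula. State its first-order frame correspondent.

convergence: forall x forall y forall z (Rxy & Rxz -> exists w (Ryw & Rzw))

Suppose ◇□A→□◇A is valid. Take Rxy, Rxz and set V(A)={w : Ryw}. Then □A at y so ◇□A at x, so □◇A at x, so ◇A at z, giving w with Rzw and Ryw.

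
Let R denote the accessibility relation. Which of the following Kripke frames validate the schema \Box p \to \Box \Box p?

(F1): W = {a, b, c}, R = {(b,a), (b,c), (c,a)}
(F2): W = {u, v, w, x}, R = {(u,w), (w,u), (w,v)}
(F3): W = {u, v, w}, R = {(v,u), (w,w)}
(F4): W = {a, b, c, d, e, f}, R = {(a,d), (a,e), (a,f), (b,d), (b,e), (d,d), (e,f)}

(F1), (F3)

Frame correspondent (Sahlqvist): \forall x \forall y \forall z (Rxy \wedge Ryz \to Rxz) — i.e. transitivity.
(F1): holds.
(F2): fails — Rwu and Ruw but not Rww.
(F3): holds.
(F4): fails — Rbe and Ref but not Rbf.
Valid on: (F1), (F3).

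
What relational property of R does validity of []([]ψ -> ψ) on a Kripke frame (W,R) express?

Suppose □(□ψ→ψ) is valid. Take Rxy and set V(ψ)={w : Ryw}. Then at y, □ψ holds; since □(□ψ→ψ) at x, □ψ→ψ at y, so ψ at y, i.e. Ryy.
Conversely, any frame satisfying forall x forall y (Rxy -> Ryy) validates the schema.
So the correspondent is shift-reflexivity.

Shift-reflexivity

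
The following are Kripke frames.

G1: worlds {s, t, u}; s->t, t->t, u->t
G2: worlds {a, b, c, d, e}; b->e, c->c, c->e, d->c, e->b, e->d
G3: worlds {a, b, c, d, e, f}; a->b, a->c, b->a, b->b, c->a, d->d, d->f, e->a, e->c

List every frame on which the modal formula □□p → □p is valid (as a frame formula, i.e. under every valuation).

G1

The schema corresponds to density: ∀x ∀y (Rxy → ∃z (Rxz ∧ Rzy)).
G1: condition met.
G2: fails — Reb but no z with Rez and Rzb.
G3: fails — Rac but no z with Raz and Rzc.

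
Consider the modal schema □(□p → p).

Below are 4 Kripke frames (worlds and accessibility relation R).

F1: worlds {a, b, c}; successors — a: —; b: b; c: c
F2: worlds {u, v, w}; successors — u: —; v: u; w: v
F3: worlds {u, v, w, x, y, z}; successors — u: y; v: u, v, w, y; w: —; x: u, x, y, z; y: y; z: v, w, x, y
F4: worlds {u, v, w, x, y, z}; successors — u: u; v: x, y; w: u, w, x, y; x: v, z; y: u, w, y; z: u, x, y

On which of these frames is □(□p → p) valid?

The schema corresponds to shift-reflexivity: ∀x ∀y (Rxy → Ryy).
F1: holds.
F2: fails — Rvu but not Ruu.
F3: fails — Rvw but not Rww.
F4: fails — Rwx but not Rxx.

F1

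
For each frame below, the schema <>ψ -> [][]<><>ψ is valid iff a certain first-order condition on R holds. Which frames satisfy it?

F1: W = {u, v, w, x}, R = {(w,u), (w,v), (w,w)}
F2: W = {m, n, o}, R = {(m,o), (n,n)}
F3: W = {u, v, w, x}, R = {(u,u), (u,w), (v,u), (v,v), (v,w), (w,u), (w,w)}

F2

Frame correspondent (Sahlqvist): forall x forall y forall z ((xRy & x R^2 z) -> exists w (y = w & z R^2 w)) — i.e. a generalized confluence (Geach) condition.
F1: fails — wRu, wR²u but no t with u=t and uR²t.
F2: condition met.
F3: fails — vRv, vR²u but no t with v=t and uR²t.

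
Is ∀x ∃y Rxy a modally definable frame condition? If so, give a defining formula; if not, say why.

Yes — defined by □p → ◇p

The condition is seriality. A defining modal formula is □p → ◇p.
Suppose □p→◇p is valid. At any x set V(p)=W. Then □p at x, so ◇p at x, so x has a successor.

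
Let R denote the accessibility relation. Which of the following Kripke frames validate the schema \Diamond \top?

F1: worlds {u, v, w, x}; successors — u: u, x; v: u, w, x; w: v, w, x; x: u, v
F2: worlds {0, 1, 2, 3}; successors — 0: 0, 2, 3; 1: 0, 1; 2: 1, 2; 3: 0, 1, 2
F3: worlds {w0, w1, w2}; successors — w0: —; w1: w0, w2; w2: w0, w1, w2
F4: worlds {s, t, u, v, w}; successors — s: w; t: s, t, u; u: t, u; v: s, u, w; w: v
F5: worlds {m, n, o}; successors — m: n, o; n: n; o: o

The schema corresponds to seriality: \forall x \exists y Rxy.
F1: condition met.
F2: condition met.
F3: fails — world w0 has no successor.
F4: condition met.
F5: condition met.
Valid on: F1, F2, F4, F5.

F1, F2, F4, F5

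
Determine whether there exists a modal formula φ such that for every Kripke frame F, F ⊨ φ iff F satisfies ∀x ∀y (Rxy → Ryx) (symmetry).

The condition is symmetry. A defining modal formula is p → □◇p.
Suppose p→□◇p is valid. Take Rxy and set V(p)={x}. Then p at x, so □◇p at x, so ◇p at y, so some z with Ryz has p; z=x, i.e. Ryx.

Definable; p → □◇p defines it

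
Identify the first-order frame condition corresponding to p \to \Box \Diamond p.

Suppose p→□◇p is valid. Take Rxy and set V(p)={x}. Then p at x, so □◇p at x, so ◇p at y, so some z with Ryz has p; z=x, i.e. Ryx.

symmetry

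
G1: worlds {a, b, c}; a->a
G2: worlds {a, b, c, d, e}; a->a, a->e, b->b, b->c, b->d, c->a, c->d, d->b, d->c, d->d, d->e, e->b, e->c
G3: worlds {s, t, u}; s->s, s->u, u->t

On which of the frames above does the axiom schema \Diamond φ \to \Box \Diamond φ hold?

G1

The schema corresponds to the Euclidean property: \forall x \forall y \forall z (Rxy \wedge Rxz \to Ryz).
G1: condition met.
G2: fails — Rae and Rae but not Ree.
G3: fails — Rsu and Rsu but not Ruu.
Valid on: G1.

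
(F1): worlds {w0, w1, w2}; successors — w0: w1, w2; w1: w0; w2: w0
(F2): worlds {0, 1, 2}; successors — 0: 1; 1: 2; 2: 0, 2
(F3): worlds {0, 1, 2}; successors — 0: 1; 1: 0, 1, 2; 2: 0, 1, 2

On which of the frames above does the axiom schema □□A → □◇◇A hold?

(F2), (F3)

This is the axiom for a generalized confluence (Geach) condition; its first-order frame correspondent is ∀x ∀z (xRz → ∃w (xR²w ∧ zR²w)).
(F1): fails — w0Rw1 but no w with w0R²w and w1R²w.
(F2): ✓.
(F3): ✓.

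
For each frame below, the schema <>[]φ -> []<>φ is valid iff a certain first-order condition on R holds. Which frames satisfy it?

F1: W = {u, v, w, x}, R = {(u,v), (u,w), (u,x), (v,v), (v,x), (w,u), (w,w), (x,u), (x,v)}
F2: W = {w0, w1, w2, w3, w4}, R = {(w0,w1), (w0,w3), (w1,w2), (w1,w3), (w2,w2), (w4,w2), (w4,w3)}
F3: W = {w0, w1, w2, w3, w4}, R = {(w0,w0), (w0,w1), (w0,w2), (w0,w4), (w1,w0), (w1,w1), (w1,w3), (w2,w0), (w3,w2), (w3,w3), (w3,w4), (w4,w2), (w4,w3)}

none

The schema corresponds to convergence: forall x forall y forall z (Rxy & Rxz -> exists w (Ryw & Rzw)).
F1: fails — Ruv and Ruw but v and w have no common successor.
F2: fails — Rw0w1 and Rw0w3 but w1 and w3 have no common successor.
F3: fails — Rw0w4 and Rw0w2 but w4 and w2 have no common successor.
Valid on no frame.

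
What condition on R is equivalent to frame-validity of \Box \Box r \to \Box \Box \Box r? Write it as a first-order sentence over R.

This is a Sahlqvist (Geach-type) schema ◇^0□^2r → □^3◇^0r.
Minimal-valuation argument: fix x; take any y with xR^0y and any z with xR^3z. Set V(r) to the set of worlds R-reachable from y in exactly 2 steps. Then □^2r holds at y, so the antecedent holds at x; validity forces ◇^0r at z, giving a w with zR^0w and yR^2w.
First-order correspondent: \forall x \forall z (x R^3 z \to \exists w (x R^2 w \wedge z = w)).

\forall x \forall z (x R^3 z \to \exists w (x R^2 w \wedge z = w))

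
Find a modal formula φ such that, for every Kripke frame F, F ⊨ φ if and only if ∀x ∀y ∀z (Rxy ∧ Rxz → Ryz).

The condition is the Euclidean property. The 5 schema ◇p → □◇p defines it.

◇p → □◇p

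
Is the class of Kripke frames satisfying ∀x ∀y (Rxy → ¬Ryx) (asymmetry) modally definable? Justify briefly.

No — not modally definable

Any modally definable frame class is closed under surjective bounded morphisms.
The 3-cycle (worlds w0,w1,w2 with w0→w1→w2→w0) is asymmetric. Mapping every world to a single reflexive point • is a surjective bounded morphism, and the reflexive point is not asymmetric (R•• but asymmetry requires ¬R••).
So the class is not modally definable.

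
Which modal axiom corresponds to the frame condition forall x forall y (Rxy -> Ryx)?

s → □◇s

A defining formula is s → □◇s (the B axiom).
Suppose s→□◇s is valid. Take Rxy and set V(s)={x}. Then s at x, so □◇s at x, so ◇s at y, so some z with Ryz has s; z=x, i.e. Ryx.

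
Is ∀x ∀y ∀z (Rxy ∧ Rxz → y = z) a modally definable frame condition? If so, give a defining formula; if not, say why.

The condition is partial functionality. A defining modal formula is ◇r → □r.

Yes — defined by ◇r → □r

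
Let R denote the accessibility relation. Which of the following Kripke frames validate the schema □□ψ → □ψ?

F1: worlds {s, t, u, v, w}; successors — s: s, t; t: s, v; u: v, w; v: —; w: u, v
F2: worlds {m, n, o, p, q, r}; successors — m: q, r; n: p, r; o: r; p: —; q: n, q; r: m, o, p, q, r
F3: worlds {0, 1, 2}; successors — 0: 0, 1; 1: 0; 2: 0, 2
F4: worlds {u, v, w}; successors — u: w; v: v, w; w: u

Frame correspondent (Sahlqvist): ∀x ∀y (Rxy → ∃z (Rxz ∧ Rzy)) — i.e. density.
F1: fails — Rtv but no z with Rtz and Rzv.
F2: ✓.
F3: ✓.
F4: fails — Rwu but no z with Rwz and Rzu.
Valid on: F2, F3.

F2, F3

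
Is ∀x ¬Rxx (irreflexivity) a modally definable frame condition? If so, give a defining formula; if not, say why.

No

If a class were modally definable it would be closed under surjective bounded morphisms (Goldblatt–Thomason).
The 4-cycle (worlds a,b,c,d with a→b→c→d→a) is irreflexive, and the map sending every world to a single reflexive point • is a surjective bounded morphism (forth: every edge maps to (•,•); back: every world has a successor). So any modal formula valid on the 4-cycle is also valid on the reflexive point, which is not irreflexive.
So the class is not modally definable.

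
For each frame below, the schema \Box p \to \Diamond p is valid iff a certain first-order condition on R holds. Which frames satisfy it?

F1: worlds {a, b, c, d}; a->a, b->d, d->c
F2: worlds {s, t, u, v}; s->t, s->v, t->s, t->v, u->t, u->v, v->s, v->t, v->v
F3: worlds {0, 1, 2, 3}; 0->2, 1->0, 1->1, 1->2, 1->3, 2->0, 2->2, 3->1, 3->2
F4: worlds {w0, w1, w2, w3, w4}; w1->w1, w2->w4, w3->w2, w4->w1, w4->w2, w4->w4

F2, F3

This is the axiom for seriality; its first-order frame correspondent is \forall x \exists y Rxy.
F1: fails — world c has no successor.
F2: ✓.
F3: ✓.
F4: fails — world w0 has no successor.
Valid on: F2, F3.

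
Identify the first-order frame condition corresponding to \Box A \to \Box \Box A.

Transitivity

Suppose □A→□□A is valid. Take Rxy, Ryz and set V(A)={w : Rxw}. Then □A at x, so □□A at x, so □A at y, so A at z, i.e. Rxz.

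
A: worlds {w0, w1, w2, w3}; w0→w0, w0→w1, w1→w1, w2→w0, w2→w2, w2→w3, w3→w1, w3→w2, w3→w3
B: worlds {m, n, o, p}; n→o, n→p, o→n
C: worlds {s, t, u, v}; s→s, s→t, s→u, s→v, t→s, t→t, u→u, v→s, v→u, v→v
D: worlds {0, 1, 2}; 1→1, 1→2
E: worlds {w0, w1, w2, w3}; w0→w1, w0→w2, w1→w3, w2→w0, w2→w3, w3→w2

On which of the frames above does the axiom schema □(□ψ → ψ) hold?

This is the axiom for shift-reflexivity; its first-order frame correspondent is ∀x ∀y (Rxy → Ryy).
A: condition met.
B: fails — Rno but not Roo.
C: condition met.
D: fails — R12 but not R22.
E: fails — Rw3w2 but not Rw2w2.
Valid on: A, C.

A, C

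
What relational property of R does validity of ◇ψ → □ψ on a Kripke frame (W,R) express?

partial functionality

Suppose ◇ψ→□ψ is valid. Take Rxy, Rxz and set V(ψ)={y}. Then ◇ψ at x, so □ψ at x, so ψ at z, i.e. z=y.
Conversely, on a frame with partial functionality the schema holds at every world under every valuation.
Frame condition: ∀x ∀y ∀z (Rxy ∧ Rxz → y = z).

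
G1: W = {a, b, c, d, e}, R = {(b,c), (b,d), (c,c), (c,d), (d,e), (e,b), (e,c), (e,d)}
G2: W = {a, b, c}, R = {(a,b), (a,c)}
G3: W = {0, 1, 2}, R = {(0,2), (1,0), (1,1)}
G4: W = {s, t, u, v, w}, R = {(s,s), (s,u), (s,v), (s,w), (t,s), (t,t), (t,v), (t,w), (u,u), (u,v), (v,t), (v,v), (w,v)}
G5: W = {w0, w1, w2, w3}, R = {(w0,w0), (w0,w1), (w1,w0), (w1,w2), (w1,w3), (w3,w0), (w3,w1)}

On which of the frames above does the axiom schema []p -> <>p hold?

G4

Frame correspondent (Sahlqvist): forall x exists y Rxy — i.e. seriality.
G1: fails — world a has no successor.
G2: fails — world b has no successor.
G3: fails — world 2 has no successor.
G4: satisfies the condition.
G5: fails — world w2 has no successor.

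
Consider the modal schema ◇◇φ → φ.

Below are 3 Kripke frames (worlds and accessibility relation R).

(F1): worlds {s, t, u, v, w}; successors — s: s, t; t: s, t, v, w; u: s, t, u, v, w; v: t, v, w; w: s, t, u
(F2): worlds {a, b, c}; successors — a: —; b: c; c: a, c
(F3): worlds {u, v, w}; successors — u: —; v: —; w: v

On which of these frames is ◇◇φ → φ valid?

(F3)

Frame correspondent (Sahlqvist): ∀x ∀y (xR²y → ∃w (y = w ∧ x = w)) — i.e. a generalized confluence (Geach) condition.
(F1): fails — sR²t but t ≠ s.
(F2): fails — bR²a but a ≠ b.
(F3): ✓.
Valid on: (F3).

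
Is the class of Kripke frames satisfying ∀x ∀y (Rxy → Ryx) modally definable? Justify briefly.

Yes — defined by q → □◇q

Yes: it is symmetry, defined by the B schema q → □◇q.
Suppose q→□◇q is valid. Take Rxy and set V(q)={x}. Then q at x, so □◇q at x, so ◇q at y, so some z with Ryz has q; z=x, i.e. Ryx.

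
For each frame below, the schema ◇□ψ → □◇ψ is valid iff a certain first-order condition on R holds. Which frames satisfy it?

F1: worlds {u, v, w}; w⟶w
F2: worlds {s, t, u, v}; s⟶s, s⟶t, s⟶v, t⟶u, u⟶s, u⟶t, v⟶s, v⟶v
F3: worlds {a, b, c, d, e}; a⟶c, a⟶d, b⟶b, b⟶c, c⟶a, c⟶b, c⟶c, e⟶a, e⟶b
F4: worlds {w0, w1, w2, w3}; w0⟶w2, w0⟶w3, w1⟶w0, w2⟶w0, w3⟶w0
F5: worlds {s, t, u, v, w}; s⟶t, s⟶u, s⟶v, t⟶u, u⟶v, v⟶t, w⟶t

F1, F4

This is the axiom for convergence; its first-order frame correspondent is ∀x ∀y ∀z (Rxy ∧ Rxz → ∃w (Ryw ∧ Rzw)).
F1: condition met.
F2: fails — Rsv and Rst but v and t have no common successor.
F3: fails — Rac and Rad but c and d have no common successor.
F4: condition met.
F5: fails — Rsv and Rsu but v and u have no common successor.
Valid on: F1, F4.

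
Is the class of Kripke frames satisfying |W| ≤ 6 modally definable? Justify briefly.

Any modally definable frame class is closed under disjoint unions.
Any modal formula valid on each of 7 disjoint one-world frames is valid on their disjoint union (validity is preserved under disjoint unions). Each one-world frame has |W|=1≤6, but the union has |W|=7.
So no modal formula (or set of formulas) defines exactly the |W|≤6 frames.

No — not modally definable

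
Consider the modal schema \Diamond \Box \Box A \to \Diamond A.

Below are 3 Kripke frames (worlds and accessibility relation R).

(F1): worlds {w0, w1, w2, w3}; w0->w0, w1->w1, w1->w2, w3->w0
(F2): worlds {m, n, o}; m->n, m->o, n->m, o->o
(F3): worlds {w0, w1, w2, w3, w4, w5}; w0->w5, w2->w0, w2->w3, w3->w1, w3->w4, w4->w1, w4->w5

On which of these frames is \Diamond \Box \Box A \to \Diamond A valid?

This is the axiom for a generalized confluence (Geach) condition; its first-order frame correspondent is \forall x \forall y (xRy \to \exists w (y R^2 w \wedge xRw)).
(F1): fails — w1Rw2 but no w with w2R²w and w1Rw.
(F2): satisfies the condition.
(F3): fails — w0Rw5 but no w with w5R²w and w0Rw.

(F2)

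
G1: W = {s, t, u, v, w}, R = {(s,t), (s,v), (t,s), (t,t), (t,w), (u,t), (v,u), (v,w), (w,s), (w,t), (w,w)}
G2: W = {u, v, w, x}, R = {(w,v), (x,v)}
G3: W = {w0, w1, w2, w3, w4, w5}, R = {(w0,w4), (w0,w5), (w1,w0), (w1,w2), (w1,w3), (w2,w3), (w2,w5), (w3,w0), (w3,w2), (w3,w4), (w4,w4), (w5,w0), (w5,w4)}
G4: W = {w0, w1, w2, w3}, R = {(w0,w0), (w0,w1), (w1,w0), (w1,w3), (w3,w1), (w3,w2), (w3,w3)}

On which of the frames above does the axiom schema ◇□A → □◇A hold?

Frame correspondent (Sahlqvist): ∀x ∀y ∀z (Rxy ∧ Rxz → ∃w (Ryw ∧ Rzw)) — i.e. convergence.
G1: satisfies the condition.
G2: fails — Rwv and Rwv but v and v have no common successor.
G3: fails — Rw1w2 and Rw1w3 but w2 and w3 have no common successor.
G4: fails — Rw3w1 and Rw3w2 but w1 and w2 have no common successor.

G1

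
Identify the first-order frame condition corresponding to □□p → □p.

density

Suppose □□p→□p is valid. Take Rxy and set V(p)={w : xR²w}. Then □□p at x, so □p at x, so p at y, i.e. ∃z(Rxz∧Rzy).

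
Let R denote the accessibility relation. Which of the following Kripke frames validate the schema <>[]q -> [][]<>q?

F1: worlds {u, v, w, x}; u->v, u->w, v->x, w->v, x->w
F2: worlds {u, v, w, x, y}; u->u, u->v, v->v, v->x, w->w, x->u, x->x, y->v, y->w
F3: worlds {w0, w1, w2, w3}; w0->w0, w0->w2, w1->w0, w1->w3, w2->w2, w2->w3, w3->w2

F3

This is the axiom for a generalized confluence (Geach) condition; its first-order frame correspondent is forall x forall y forall z ((xRy & x R^2 z) -> exists w (yRw & zRw)).
F1: fails — uRv, uR²x but no t with vRt and xRt.
F2: fails — yRv, yR²w but no t with vRt and wRt.
F3: holds.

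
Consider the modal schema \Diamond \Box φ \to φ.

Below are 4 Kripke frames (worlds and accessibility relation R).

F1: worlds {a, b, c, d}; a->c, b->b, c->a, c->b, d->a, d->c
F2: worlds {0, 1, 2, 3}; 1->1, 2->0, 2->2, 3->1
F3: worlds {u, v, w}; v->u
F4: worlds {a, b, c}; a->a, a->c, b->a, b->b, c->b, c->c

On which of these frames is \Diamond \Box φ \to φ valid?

The schema corresponds to a generalized confluence (Geach) condition: \forall x \forall y (xRy \to \exists w (yRw \wedge x = w)).
F1: fails — cRb but no w with bRw and c=w.
F2: fails — 2R0 but no w with 0Rw and 2=w.
F3: fails — vRu but no t with uRt and v=t.
F4: fails — aRc but no w with cRw and a=w.

none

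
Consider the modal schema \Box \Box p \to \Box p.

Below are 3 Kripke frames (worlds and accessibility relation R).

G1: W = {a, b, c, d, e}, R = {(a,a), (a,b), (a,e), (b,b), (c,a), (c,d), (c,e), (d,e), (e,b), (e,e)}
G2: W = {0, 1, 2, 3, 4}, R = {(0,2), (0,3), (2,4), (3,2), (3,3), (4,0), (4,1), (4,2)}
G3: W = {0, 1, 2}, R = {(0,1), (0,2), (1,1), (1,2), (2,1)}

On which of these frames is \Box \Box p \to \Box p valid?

G3

The schema corresponds to density: \forall x \forall y (Rxy \to \exists z (Rxz \wedge Rzy)).
G1: fails — Rcd but no z with Rcz and Rzd.
G2: fails — R40 but no z with R4z and Rz0.
G3: holds.
Valid on: G3.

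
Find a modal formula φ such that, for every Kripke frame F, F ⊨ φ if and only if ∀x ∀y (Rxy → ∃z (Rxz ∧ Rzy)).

The condition is density. The C4 schema □□s → □s defines it.
Suppose □□s→□s is valid. Take Rxy and set V(s)={w : xR²w}. Then □□s at x, so □s at x, so s at y, i.e. ∃z(Rxz∧Rzy).

□□s → □s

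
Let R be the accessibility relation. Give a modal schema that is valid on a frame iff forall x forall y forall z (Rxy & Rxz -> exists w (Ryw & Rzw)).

This is convergence; the standard corresponding axiom is .2: ◇□q → □◇q.

◇□q → □◇q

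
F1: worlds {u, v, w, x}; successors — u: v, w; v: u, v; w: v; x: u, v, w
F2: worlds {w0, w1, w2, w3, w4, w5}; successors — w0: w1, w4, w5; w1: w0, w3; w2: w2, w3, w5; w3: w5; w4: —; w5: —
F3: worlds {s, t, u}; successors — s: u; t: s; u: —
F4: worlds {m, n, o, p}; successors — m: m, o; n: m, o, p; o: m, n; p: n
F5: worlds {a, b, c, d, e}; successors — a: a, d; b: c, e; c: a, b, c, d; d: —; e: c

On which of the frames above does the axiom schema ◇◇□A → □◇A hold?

F1

This is the axiom for a generalized confluence (Geach) condition; its first-order frame correspondent is ∀x ∀y ∀z ((xR²y ∧ xRz) → ∃w (yRw ∧ zRw)).
F1: ✓.
F2: fails — w0R²w0, w0Rw1 but no w with w0Rw and w1Rw.
F3: fails — tR²u, tRs but no w with uRw and sRw.
F4: fails — nR²m, nRp but no w with mRw and pRw.
F5: fails — aR²a, aRd but no w with aRw and dRw.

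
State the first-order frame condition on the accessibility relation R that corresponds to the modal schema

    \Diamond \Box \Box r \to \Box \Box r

This is a Sahlqvist (Geach-type) schema ◇^1□^2r → □^2◇^0r.
Minimal-valuation argument: fix x; take any y with xR^1y and any z with xR^2z. Set V(r) to the set of worlds R-reachable from y in exactly 2 steps. Then □^2r holds at y, so the antecedent holds at x; validity forces ◇^0r at z, giving a w with zR^0w and yR^2w.
First-order correspondent: \forall x \forall y \forall z ((xRy \wedge x R^2 z) \to \exists w (y R^2 w \wedge z = w)).

\forall x \forall y \forall z ((xRy \wedge x R^2 z) \to \exists w (y R^2 w \wedge z = w))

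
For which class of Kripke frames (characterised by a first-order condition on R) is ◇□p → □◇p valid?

Suppose ◇□p→□◇p is valid. Take Rxy, Rxz and set V(p)={w : Ryw}. Then □p at y so ◇□p at x, so □◇p at x, so ◇p at z, giving w with Rzw and Ryw.

convergence: ∀x ∀y ∀z (Rxy ∧ Rxz → ∃w (Ryw ∧ Rzw))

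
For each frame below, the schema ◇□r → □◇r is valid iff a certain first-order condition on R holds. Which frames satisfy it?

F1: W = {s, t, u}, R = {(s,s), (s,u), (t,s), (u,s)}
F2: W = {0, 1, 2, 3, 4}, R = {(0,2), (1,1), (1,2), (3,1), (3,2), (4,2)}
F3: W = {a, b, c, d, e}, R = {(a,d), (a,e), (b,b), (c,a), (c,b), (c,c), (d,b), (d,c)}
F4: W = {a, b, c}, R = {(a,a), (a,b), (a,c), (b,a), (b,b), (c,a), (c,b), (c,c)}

This is the axiom for convergence; its first-order frame correspondent is ∀x ∀y ∀z (Rxy ∧ Rxz → ∃w (Ryw ∧ Rzw)).
F1: satisfies the condition.
F2: fails — R02 and R02 but 2 and 2 have no common successor.
F3: fails — Rae and Rae but e and e have no common successor.
F4: satisfies the condition.
Valid on: F1, F4.

F1, F4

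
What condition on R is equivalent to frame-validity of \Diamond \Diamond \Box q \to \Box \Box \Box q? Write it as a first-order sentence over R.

\forall x \forall y \forall z ((x R^2 y \wedge x R^3 z) \to \exists w (yRw \wedge z = w))

This is a Sahlqvist (Geach-type) schema ◇^2□^1q → □^3◇^0q.
Minimal-valuation argument: fix x; take any y with xR^2y and any z with xR^3z. Set V(q) to the set of worlds R-reachable from y in exactly 1 step. Then □^1q holds at y, so the antecedent holds at x; validity forces ◇^0q at z, giving a w with zR^0w and yR^1w.
First-order correspondent: \forall x \forall y \forall z ((x R^2 y \wedge x R^3 z) \to \exists w (yRw \wedge z = w)).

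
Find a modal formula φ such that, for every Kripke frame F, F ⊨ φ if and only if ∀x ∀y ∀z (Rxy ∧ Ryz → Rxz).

This is transitivity; the standard corresponding axiom is 4: □ψ → □□ψ.

□ψ → □□ψ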